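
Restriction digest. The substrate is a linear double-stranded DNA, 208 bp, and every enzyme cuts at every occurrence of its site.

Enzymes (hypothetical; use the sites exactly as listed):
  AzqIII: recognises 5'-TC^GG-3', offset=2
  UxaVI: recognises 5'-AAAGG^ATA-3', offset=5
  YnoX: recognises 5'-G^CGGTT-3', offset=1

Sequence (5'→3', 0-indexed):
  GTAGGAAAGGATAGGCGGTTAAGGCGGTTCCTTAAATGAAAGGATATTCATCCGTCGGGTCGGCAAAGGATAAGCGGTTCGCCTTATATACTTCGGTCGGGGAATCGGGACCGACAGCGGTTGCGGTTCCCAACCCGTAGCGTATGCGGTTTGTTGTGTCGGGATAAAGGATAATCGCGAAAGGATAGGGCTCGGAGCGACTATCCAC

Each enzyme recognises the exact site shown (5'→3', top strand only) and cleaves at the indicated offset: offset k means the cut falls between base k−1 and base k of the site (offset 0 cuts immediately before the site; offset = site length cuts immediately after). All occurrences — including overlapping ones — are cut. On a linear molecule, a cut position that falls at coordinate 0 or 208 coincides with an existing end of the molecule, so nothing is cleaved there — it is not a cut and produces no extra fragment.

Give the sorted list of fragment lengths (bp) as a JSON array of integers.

Per-enzyme occurrences:
  AzqIII TCGG/2: at [54, 59, 92, 96, 104, 158, 191] ⇒ [56, 61, 94, 98, 106, 160, 193]
  UxaVI AAAGGATA/5: at [5, 38, 64, 165, 179] ⇒ [10, 43, 69, 170, 184]
  YnoX GCGGTT/1: at [14, 23, 73, 116, 122, 145] ⇒ [15, 24, 74, 117, 123, 146]

All cut coordinates (distinct, sorted): [10, 15, 24, 43, 56, 61, 69, 74, 94, 98, 106, 117, 123, 146, 160, 170, 184, 193]

Fragments:
  [0,10): 10 bp
  [10,15): 5 bp
  [15,24): 9 bp
  [24,43): 19 bp
  [43,56): 13 bp
  [56,61): 5 bp
  [61,69): 8 bp
  [69,74): 5 bp
  [74,94): 20 bp
  [94,98): 4 bp
  [98,106): 8 bp
  [106,117): 11 bp
  [117,123): 6 bp
  [123,146): 23 bp
  [146,160): 14 bp
  [160,170): 10 bp
  [170,184): 14 bp
  [184,193): 9 bp
  [193,208): 15 bp

[4,5,5,5,6,8,8,9,9,10,10,11,13,14,14,15,19,20,23]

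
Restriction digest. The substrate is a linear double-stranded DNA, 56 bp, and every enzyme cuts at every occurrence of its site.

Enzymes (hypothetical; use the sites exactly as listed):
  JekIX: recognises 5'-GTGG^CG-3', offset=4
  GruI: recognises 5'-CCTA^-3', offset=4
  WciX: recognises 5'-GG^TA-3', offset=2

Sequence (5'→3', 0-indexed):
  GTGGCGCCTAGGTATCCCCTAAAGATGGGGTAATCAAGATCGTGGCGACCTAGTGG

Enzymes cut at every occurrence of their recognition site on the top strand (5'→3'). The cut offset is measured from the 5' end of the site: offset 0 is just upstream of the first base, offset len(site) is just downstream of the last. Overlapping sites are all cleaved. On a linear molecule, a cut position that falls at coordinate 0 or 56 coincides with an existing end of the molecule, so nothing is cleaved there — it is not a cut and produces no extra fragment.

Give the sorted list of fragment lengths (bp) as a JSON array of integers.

[2,4,4,6,7,9,9,15]

Site scan:
  JekIX GTGGCG/4: at [0, 41] ⇒ [4, 45]
  GruI CCTA/4: at [6, 17, 48] ⇒ [10, 21, 52]
  WciX GGTA/2: at [10, 28] ⇒ [12, 30]

All cut coordinates (distinct, sorted): [4, 10, 12, 21, 30, 45, 52]

Fragment lengths:
  [0,4): 4 bp
  [4,10): 6 bp
  [10,12): 2 bp
  [12,21): 9 bp
  [21,30): 9 bp
  [30,45): 15 bp
  [45,52): 7 bp
  [52,56): 4 bp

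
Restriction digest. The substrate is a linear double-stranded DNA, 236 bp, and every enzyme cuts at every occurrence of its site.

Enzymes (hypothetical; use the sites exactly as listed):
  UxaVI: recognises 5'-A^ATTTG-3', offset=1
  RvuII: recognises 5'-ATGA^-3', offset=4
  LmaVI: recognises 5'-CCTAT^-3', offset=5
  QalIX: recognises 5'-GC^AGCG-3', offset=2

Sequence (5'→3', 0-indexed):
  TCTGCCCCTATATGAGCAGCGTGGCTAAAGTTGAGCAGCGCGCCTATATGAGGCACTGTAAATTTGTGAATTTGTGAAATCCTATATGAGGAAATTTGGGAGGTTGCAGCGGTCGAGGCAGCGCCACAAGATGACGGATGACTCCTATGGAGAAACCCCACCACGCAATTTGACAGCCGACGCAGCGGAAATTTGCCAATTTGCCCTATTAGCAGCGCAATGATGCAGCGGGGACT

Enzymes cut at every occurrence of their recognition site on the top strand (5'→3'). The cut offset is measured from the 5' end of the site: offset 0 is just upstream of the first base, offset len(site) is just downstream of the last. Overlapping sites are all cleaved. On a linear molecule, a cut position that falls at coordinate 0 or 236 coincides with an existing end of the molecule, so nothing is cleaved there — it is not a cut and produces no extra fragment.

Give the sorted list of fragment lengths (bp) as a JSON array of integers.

Site scan:
  UxaVI AATTTG/1: at [60, 68, 92, 166, 189, 197] ⇒ [61, 69, 93, 167, 190, 198]
  RvuII ATGA/4: at [11, 47, 85, 130, 137, 219] ⇒ [15, 51, 89, 134, 141, 223]
  LmaVI CCTAT/5: at [6, 42, 80, 143, 204] ⇒ [11, 47, 85, 148, 209]
  QalIX GCAGCG/2: at [15, 34, 105, 117, 181, 211, 224] ⇒ [17, 36, 107, 119, 183, 213, 226]

Pooled cuts: [11, 15, 17, 36, 47, 51, 61, 69, 85, 89, 93, 107, 119, 134, 141, 148, 167, 183, 190, 198, 209, 213, 223, 226]

Fragments:
  [0,11): 11 bp
  [11,15): 4 bp
  [15,17): 2 bp
  [17,36): 19 bp
  [36,47): 11 bp
  [47,51): 4 bp
  [51,61): 10 bp
  [61,69): 8 bp
  [69,85): 16 bp
  [85,89): 4 bp
  [89,93): 4 bp
  [93,107): 14 bp
  [107,119): 12 bp
  [119,134): 15 bp
  [134,141): 7 bp
  [141,148): 7 bp
  [148,167): 19 bp
  [167,183): 16 bp
  [183,190): 7 bp
  [190,198): 8 bp
  [198,209): 11 bp
  [209,213): 4 bp
  [213,223): 10 bp
  [223,226): 3 bp
  [226,236): 10 bp

[2,3,4,4,4,4,4,7,7,7,8,8,10,10,10,11,11,11,12,14,15,16,16,19,19]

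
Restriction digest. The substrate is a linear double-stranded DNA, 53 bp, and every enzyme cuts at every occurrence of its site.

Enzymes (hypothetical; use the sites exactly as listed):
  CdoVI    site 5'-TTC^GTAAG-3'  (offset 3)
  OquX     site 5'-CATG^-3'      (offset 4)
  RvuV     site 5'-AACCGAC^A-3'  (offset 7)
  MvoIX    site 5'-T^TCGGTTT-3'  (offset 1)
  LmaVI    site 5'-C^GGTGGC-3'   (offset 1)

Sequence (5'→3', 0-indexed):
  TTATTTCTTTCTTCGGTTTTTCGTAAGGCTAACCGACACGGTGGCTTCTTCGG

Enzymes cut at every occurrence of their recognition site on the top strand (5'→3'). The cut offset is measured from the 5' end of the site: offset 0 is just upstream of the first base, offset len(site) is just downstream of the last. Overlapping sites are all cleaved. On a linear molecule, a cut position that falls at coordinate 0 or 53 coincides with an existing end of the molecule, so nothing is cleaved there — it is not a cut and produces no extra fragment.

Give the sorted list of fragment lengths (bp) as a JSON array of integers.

[2,10,12,14,15]

Per-enzyme occurrences:
  CdoVI TTCGTAAG/3: at [19] ⇒ [22]
  OquX (CATG, off=4): no sites
  RvuV AACCGACA/7: at [30] ⇒ [37]
  MvoIX TTCGGTTT/1: at [11] ⇒ [12]
  LmaVI CGGTGGC/1: at [38] ⇒ [39]

Pooled cuts: [12, 22, 37, 39]

Fragments:
  [0,12): 12 bp
  [12,22): 10 bp
  [22,37): 15 bp
  [37,39): 2 bp
  [39,53): 14 bp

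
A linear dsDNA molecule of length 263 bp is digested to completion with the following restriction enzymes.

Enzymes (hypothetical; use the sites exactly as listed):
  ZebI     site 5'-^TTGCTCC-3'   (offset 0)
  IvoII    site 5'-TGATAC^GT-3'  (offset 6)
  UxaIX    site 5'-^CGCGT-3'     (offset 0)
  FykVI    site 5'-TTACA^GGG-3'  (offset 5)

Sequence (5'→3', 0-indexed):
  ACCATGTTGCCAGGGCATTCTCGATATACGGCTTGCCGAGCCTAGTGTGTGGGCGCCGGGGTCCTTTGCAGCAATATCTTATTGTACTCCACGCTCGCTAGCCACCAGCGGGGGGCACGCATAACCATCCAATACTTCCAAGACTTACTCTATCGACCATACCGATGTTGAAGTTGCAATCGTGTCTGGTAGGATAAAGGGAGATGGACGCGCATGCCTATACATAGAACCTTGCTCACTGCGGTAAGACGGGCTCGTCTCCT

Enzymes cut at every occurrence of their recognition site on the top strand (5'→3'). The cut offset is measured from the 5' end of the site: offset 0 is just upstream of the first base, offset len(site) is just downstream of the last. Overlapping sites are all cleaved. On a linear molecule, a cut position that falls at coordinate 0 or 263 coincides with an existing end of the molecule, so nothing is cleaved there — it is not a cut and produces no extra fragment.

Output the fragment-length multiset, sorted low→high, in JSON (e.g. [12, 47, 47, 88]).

[263]

Per-enzyme occurrences:
  ZebI (TTGCTCC, off=0): no sites
  IvoII (TGATACGT, off=6): no sites
  UxaIX (CGCGT, off=0): no sites
  FykVI (TTACAGGG, off=5): no sites

Pooled cuts: ∅

Fragments:
  no cuts → one linear fragment of 263 bp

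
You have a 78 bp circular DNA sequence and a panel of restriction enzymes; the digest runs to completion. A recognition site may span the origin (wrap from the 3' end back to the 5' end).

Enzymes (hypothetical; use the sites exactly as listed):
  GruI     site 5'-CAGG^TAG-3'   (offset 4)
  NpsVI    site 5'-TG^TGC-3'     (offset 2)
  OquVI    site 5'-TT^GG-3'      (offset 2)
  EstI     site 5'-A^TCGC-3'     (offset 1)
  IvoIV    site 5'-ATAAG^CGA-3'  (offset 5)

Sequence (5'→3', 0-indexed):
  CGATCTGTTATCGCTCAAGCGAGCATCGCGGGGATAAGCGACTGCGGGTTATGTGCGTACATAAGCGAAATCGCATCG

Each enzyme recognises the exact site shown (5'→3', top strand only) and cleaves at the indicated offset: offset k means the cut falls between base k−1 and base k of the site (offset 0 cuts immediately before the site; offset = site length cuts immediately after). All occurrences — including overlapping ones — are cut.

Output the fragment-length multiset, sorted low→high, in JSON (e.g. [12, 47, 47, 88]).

Scan for sites:
  GruI (CAGGTAG, off=4): no sites
  NpsVI (TGTGC, off=2): starts [51] → cuts [53]
  OquVI (TTGG, off=2): no sites
  EstI (ATCGC, off=1): starts [9, 24, 69, 74] → cuts [10, 25, 70, 75]
  IvoIV (ATAAGCGA, off=5): starts [33, 60] → cuts [38, 65]

All cut coordinates (distinct, sorted): [10, 25, 38, 53, 65, 70, 75]

Fragment lengths:
  10→25: 15 bp
  25→38: 13 bp
  38→53: 15 bp
  53→65: 12 bp
  65→70: 5 bp
  70→75: 5 bp
  75→10 (wrap): 78-75+10 = 13 bp

[5,5,12,13,13,15,15]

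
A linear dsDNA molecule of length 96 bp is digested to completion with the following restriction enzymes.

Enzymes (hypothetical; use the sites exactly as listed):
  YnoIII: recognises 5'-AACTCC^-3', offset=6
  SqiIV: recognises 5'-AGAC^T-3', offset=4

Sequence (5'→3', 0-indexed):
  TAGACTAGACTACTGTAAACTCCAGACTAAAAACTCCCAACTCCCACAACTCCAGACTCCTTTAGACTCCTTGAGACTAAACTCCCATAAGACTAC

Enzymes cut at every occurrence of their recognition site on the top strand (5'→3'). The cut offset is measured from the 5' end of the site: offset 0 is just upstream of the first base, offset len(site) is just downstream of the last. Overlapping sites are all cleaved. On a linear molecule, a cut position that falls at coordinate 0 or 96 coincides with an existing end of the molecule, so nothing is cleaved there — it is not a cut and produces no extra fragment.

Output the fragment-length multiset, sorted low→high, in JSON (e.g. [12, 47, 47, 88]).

[3,4,4,5,5,7,8,8,9,10,10,10,13]

Per-enzyme occurrences:
  YnoIII (AACTCC, off=6): starts [17, 31, 38, 47, 79] → cuts [23, 37, 44, 53, 85]
  SqiIV (AGACT, off=4): starts [1, 6, 23, 53, 63, 73, 89] → cuts [5, 10, 27, 57, 67, 77, 93]

All cut coordinates (distinct, sorted): [5, 10, 23, 27, 37, 44, 53, 57, 67, 77, 85, 93]

Fragment lengths:
  [0,5): 5 bp
  [5,10): 5 bp
  [10,23): 13 bp
  [23,27): 4 bp
  [27,37): 10 bp
  [37,44): 7 bp
  [44,53): 9 bp
  [53,57): 4 bp
  [57,67): 10 bp
  [67,77): 10 bp
  [77,85): 8 bp
  [85,93): 8 bp
  [93,96): 3 bp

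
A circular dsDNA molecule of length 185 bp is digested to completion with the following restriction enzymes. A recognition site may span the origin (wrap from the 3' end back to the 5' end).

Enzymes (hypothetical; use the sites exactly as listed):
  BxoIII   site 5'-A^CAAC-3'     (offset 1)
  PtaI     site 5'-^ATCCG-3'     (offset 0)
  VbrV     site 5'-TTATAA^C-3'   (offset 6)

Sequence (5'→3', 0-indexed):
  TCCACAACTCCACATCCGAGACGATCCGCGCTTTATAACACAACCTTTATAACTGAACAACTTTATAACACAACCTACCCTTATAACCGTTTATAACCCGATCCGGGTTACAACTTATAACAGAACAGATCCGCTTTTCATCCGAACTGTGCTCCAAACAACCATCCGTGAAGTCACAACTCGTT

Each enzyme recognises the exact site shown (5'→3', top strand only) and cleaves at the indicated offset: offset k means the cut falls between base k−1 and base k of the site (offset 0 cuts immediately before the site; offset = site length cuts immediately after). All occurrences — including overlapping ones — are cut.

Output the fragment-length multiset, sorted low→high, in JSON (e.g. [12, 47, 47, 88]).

Per-enzyme occurrences:
  BxoIII (ACAAC, off=1): starts [3, 39, 56, 69, 109, 157, 175] → cuts [4, 40, 57, 70, 110, 158, 176]
  PtaI (ATCCG, off=0): starts [13, 23, 100, 128, 139, 163] → cuts [13, 23, 100, 128, 139, 163]
  VbrV (TTATAAC, off=6): starts [32, 46, 62, 80, 90, 114] → cuts [38, 52, 68, 86, 96, 120]

Pooled cuts: [4, 13, 23, 38, 40, 52, 57, 68, 70, 86, 96, 100, 110, 120, 128, 139, 158, 163, 176]

Fragment lengths:
  4→13: 9 bp
  13→23: 10 bp
  23→38: 15 bp
  38→40: 2 bp
  40→52: 12 bp
  52→57: 5 bp
  57→68: 11 bp
  68→70: 2 bp
  70→86: 16 bp
  86→96: 10 bp
  96→100: 4 bp
  100→110: 10 bp
  110→120: 10 bp
  120→128: 8 bp
  128→139: 11 bp
  139→158: 19 bp
  158→163: 5 bp
  163→176: 13 bp
  176→4 (wrap): 185-176+4 = 13 bp

[2,2,4,5,5,8,9,10,10,10,10,11,11,12,13,13,15,16,19]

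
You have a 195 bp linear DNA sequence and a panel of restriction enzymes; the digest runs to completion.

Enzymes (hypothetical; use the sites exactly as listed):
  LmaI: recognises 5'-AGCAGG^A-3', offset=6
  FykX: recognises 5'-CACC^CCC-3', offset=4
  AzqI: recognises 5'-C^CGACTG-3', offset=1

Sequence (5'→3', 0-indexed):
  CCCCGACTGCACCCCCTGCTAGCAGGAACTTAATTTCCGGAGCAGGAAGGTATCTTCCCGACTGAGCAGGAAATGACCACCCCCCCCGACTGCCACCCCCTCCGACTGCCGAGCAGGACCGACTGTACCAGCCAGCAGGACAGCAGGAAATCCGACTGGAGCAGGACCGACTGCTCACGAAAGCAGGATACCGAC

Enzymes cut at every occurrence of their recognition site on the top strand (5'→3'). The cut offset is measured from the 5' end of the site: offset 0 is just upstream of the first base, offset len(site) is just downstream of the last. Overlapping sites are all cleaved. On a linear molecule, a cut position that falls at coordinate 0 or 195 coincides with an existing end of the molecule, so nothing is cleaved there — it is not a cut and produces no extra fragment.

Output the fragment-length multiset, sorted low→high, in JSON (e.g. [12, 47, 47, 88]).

Scan for sites:
  LmaI AGCAGGA/6: at [20, 40, 64, 111, 133, 141, 159, 181] ⇒ [26, 46, 70, 117, 139, 147, 165, 187]
  FykX CACCCCC/4: at [9, 77, 93] ⇒ [13, 81, 97]
  AzqI CCGACTG/1: at [2, 57, 85, 101, 118, 151, 166] ⇒ [3, 58, 86, 102, 119, 152, 167]

All cut coordinates (distinct, sorted): [3, 13, 26, 46, 58, 70, 81, 86, 97, 102, 117, 119, 139, 147, 152, 165, 167, 187]

Fragments:
  [0,3): 3 bp
  [3,13): 10 bp
  [13,26): 13 bp
  [26,46): 20 bp
  [46,58): 12 bp
  [58,70): 12 bp
  [70,81): 11 bp
  [81,86): 5 bp
  [86,97): 11 bp
  [97,102): 5 bp
  [102,117): 15 bp
  [117,119): 2 bp
  [119,139): 20 bp
  [139,147): 8 bp
  [147,152): 5 bp
  [152,165): 13 bp
  [165,167): 2 bp
  [167,187): 20 bp
  [187,195): 8 bp

[2,2,3,5,5,5,8,8,10,11,11,12,12,13,13,15,20,20,20]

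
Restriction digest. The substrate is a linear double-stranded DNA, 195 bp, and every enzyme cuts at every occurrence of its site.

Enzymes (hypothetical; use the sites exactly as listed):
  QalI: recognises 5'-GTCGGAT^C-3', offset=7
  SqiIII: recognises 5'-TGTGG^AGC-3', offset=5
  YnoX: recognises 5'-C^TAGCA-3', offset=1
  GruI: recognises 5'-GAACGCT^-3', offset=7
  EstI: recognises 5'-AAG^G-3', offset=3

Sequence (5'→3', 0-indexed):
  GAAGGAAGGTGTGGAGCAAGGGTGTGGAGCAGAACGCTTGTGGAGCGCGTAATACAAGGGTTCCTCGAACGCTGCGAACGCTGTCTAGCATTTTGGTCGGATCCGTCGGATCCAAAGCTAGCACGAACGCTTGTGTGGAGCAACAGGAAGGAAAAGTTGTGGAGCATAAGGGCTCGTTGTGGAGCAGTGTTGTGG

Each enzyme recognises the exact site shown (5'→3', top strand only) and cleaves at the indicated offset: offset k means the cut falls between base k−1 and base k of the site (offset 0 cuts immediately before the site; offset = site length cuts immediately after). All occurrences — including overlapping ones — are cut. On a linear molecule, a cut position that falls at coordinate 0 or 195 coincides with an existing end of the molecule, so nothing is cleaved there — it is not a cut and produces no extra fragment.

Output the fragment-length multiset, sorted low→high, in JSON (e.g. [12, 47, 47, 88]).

Site scan:
  QalI GTCGGATC/7: at [95, 104] ⇒ [102, 111]
  SqiIII TGTGGAGC/5: at [9, 22, 38, 133, 157, 177] ⇒ [14, 27, 43, 138, 162, 182]
  YnoX CTAGCA/1: at [84, 117] ⇒ [85, 118]
  GruI GAACGCT/7: at [31, 66, 75, 124] ⇒ [38, 73, 82, 131]
  EstI AAGG/3: at [1, 5, 17, 55, 147, 167] ⇒ [4, 8, 20, 58, 150, 170]

All cut coordinates (distinct, sorted): [4, 8, 14, 20, 27, 38, 43, 58, 73, 82, 85, 102, 111, 118, 131, 138, 150, 162, 170, 182]

Fragments:
  [0,4): 4 bp
  [4,8): 4 bp
  [8,14): 6 bp
  [14,20): 6 bp
  [20,27): 7 bp
  [27,38): 11 bp
  [38,43): 5 bp
  [43,58): 15 bp
  [58,73): 15 bp
  [73,82): 9 bp
  [82,85): 3 bp
  [85,102): 17 bp
  [102,111): 9 bp
  [111,118): 7 bp
  [118,131): 13 bp
  [131,138): 7 bp
  [138,150): 12 bp
  [150,162): 12 bp
  [162,170): 8 bp
  [170,182): 12 bp
  [182,195): 13 bp

[3,4,4,5,6,6,7,7,7,8,9,9,11,12,12,12,13,13,15,15,17]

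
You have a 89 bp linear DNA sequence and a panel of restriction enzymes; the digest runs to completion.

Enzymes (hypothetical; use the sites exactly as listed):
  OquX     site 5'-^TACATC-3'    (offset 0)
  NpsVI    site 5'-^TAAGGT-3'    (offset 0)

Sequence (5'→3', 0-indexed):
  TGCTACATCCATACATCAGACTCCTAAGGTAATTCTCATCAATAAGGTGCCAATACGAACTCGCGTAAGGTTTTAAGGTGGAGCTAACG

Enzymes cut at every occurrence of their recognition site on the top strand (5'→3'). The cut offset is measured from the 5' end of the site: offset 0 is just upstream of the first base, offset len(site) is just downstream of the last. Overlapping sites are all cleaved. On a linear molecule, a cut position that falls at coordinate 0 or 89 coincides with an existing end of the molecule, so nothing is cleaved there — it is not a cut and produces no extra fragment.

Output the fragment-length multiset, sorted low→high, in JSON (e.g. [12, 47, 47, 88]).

[3,8,8,13,16,18,23]

Scan for sites:
  OquX (TACATC, off=0): starts [3, 11] → cuts [3, 11]
  NpsVI (TAAGGT, off=0): starts [24, 42, 65, 73] → cuts [24, 42, 65, 73]

All cut coordinates (distinct, sorted): [3, 11, 24, 42, 65, 73]

Fragments:
  [0,3): 3 bp
  [3,11): 8 bp
  [11,24): 13 bp
  [24,42): 18 bp
  [42,65): 23 bp
  [65,73): 8 bp
  [73,89): 16 bp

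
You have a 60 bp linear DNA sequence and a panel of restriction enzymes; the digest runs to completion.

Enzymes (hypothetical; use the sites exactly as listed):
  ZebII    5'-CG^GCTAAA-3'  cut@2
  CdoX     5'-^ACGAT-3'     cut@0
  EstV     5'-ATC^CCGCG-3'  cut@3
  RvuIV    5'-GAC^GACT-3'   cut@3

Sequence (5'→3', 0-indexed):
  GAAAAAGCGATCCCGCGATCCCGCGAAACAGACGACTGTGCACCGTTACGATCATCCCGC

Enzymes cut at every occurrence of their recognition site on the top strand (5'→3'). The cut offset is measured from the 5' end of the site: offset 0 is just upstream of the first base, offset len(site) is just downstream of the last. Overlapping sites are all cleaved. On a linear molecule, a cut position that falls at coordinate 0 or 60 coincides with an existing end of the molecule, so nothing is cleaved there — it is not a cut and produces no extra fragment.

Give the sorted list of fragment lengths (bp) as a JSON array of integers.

Site scan:
  ZebII (CGGCTAAA, off=2): no sites
  CdoX ACGAT/0: at [47] ⇒ [47]
  EstV ATCCCGCG/3: at [9, 17] ⇒ [12, 20]
  RvuIV GACGACT/3: at [30] ⇒ [33]

All cut coordinates (distinct, sorted): [12, 20, 33, 47]

Fragment lengths:
  [0,12): 12 bp
  [12,20): 8 bp
  [20,33): 13 bp
  [33,47): 14 bp
  [47,60): 13 bp

[8,12,13,13,14]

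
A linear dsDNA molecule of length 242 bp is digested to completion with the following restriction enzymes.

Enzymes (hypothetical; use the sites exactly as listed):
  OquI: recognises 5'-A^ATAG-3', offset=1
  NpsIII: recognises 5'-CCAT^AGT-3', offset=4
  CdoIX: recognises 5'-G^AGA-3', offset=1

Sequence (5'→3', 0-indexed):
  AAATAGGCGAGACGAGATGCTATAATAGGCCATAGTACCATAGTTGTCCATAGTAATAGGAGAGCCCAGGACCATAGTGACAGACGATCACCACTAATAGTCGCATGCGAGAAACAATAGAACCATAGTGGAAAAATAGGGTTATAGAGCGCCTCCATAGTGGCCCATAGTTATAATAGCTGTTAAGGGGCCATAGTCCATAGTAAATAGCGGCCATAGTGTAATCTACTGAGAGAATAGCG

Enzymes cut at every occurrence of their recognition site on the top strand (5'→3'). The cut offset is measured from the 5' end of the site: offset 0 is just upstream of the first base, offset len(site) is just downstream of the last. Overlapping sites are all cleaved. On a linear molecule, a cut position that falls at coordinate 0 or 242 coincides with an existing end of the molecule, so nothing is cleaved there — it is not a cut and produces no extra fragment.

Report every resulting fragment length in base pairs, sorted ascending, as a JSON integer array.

Site scan:
  OquI (AATAG, off=1): starts [1, 23, 54, 95, 115, 134, 174, 205, 235] → cuts [2, 24, 55, 96, 116, 135, 175, 206, 236]
  NpsIII (CCATAGT, off=4): starts [29, 37, 47, 71, 122, 154, 164, 190, 197, 213] → cuts [33, 41, 51, 75, 126, 158, 168, 194, 201, 217]
  CdoIX (GAGA, off=1): starts [8, 13, 59, 108, 230, 232] → cuts [9, 14, 60, 109, 231, 233]

Pooled cuts: [2, 9, 14, 24, 33, 41, 51, 55, 60, 75, 96, 109, 116, 126, 135, 158, 168, 175, 194, 201, 206, 217, 231, 233, 236]

Fragment lengths:
  [0,2): 2 bp
  [2,9): 7 bp
  [9,14): 5 bp
  [14,24): 10 bp
  [24,33): 9 bp
  [33,41): 8 bp
  [41,51): 10 bp
  [51,55): 4 bp
  [55,60): 5 bp
  [60,75): 15 bp
  [75,96): 21 bp
  [96,109): 13 bp
  [109,116): 7 bp
  [116,126): 10 bp
  [126,135): 9 bp
  [135,158): 23 bp
  [158,168): 10 bp
  [168,175): 7 bp
  [175,194): 19 bp
  [194,201): 7 bp
  [201,206): 5 bp
  [206,217): 11 bp
  [217,231): 14 bp
  [231,233): 2 bp
  [233,236): 3 bp
  [236,242): 6 bp

[2,2,3,4,5,5,5,6,7,7,7,7,8,9,9,10,10,10,10,11,13,14,15,19,21,23]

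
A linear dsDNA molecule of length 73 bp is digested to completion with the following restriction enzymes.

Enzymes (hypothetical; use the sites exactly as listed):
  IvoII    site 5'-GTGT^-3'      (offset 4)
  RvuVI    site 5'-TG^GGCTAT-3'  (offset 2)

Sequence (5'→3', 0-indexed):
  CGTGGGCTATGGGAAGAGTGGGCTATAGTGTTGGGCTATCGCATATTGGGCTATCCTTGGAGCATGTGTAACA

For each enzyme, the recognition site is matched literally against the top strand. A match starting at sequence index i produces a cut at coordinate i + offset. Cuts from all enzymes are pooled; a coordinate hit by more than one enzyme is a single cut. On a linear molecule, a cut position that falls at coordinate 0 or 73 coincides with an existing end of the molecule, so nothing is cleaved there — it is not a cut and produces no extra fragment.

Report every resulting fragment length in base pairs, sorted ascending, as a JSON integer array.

[2,4,4,11,15,16,21]

Site scan:
  IvoII (GTGT, off=4): starts [27, 65] → cuts [31, 69]
  RvuVI (TGGGCTAT, off=2): starts [2, 18, 31, 46] → cuts [4, 20, 33, 48]

Pooled cuts: [4, 20, 31, 33, 48, 69]

Fragments:
  [0,4): 4 bp
  [4,20): 16 bp
  [20,31): 11 bp
  [31,33): 2 bp
  [33,48): 15 bp
  [48,69): 21 bp
  [69,73): 4 bp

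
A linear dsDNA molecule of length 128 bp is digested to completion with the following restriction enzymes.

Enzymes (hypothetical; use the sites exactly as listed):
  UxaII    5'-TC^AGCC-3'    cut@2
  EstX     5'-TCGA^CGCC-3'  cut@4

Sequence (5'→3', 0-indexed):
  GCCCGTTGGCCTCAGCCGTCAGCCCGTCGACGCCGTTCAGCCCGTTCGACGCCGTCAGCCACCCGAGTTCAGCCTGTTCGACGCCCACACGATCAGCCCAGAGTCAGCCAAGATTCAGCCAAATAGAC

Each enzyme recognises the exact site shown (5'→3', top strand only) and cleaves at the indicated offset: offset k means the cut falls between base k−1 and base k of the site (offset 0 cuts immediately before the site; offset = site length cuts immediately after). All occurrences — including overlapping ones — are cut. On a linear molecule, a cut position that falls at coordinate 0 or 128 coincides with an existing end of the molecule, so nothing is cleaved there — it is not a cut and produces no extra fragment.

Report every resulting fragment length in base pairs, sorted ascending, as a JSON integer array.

[7,7,8,10,11,11,11,11,12,13,13,14]

Site scan:
  UxaII TCAGCC/2: at [11, 18, 36, 54, 68, 92, 103, 114] ⇒ [13, 20, 38, 56, 70, 94, 105, 116]
  EstX TCGACGCC/4: at [26, 45, 77] ⇒ [30, 49, 81]

Pooled cuts: [13, 20, 30, 38, 49, 56, 70, 81, 94, 105, 116]

Fragments:
  [0,13): 13 bp
  [13,20): 7 bp
  [20,30): 10 bp
  [30,38): 8 bp
  [38,49): 11 bp
  [49,56): 7 bp
  [56,70): 14 bp
  [70,81): 11 bp
  [81,94): 13 bp
  [94,105): 11 bp
  [105,116): 11 bp
  [116,128): 12 bp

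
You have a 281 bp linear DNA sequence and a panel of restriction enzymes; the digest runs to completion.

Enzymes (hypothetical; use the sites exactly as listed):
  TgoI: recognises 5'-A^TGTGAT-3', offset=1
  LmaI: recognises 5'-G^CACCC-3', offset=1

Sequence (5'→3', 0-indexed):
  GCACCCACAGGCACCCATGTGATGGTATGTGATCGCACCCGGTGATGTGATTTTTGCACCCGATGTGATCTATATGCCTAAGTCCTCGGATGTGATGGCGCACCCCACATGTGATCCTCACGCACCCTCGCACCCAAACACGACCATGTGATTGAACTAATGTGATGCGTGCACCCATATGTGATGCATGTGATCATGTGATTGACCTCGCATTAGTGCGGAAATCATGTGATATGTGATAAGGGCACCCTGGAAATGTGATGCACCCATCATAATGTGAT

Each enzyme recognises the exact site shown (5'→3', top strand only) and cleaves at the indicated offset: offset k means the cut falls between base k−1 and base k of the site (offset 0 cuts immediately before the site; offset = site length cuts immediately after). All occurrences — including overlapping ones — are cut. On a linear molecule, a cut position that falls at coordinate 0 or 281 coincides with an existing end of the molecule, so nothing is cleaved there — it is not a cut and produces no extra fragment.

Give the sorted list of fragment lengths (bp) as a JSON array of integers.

Site scan:
  TgoI (ATGTGAT, off=1): starts [16, 26, 44, 62, 89, 108, 145, 159, 178, 187, 195, 226, 233, 255, 274] → cuts [17, 27, 45, 63, 90, 109, 146, 160, 179, 188, 196, 227, 234, 256, 275]
  LmaI (GCACCC, off=1): starts [0, 10, 34, 55, 99, 121, 129, 170, 244, 262] → cuts [1, 11, 35, 56, 100, 122, 130, 171, 245, 263]

Pooled cuts: [1, 11, 17, 27, 35, 45, 56, 63, 90, 100, 109, 122, 130, 146, 160, 171, 179, 188, 196, 227, 234, 245, 256, 263, 275]

Fragment lengths:
  [0,1): 1 bp
  [1,11): 10 bp
  [11,17): 6 bp
  [17,27): 10 bp
  [27,35): 8 bp
  [35,45): 10 bp
  [45,56): 11 bp
  [56,63): 7 bp
  [63,90): 27 bp
  [90,100): 10 bp
  [100,109): 9 bp
  [109,122): 13 bp
  [122,130): 8 bp
  [130,146): 16 bp
  [146,160): 14 bp
  [160,171): 11 bp
  [171,179): 8 bp
  [179,188): 9 bp
  [188,196): 8 bp
  [196,227): 31 bp
  [227,234): 7 bp
  [234,245): 11 bp
  [245,256): 11 bp
  [256,263): 7 bp
  [263,275): 12 bp
  [275,281): 6 bp

[1,6,6,7,7,7,8,8,8,8,9,9,10,10,10,10,11,11,11,11,12,13,14,16,27,31]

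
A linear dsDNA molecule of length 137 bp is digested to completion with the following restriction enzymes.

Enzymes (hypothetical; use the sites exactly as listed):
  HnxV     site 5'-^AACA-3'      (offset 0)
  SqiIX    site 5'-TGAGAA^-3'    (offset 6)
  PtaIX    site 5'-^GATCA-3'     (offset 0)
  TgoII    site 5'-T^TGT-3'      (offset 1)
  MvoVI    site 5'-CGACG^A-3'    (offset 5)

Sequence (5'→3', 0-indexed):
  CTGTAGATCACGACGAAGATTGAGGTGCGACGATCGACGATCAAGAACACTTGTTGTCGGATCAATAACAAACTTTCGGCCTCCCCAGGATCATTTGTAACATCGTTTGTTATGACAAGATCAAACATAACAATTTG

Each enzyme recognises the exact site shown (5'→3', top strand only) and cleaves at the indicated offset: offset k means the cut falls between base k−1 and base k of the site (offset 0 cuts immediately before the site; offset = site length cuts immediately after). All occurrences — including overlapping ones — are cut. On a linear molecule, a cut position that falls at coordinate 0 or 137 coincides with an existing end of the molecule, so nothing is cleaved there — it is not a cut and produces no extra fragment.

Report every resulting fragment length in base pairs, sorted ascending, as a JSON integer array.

[1,3,3,5,5,5,5,6,6,6,7,7,9,9,10,11,17,22]

Scan for sites:
  HnxV AACA/0: at [45, 66, 98, 123, 128] ⇒ [45, 66, 98, 123, 128]
  SqiIX (TGAGAA, off=6): no sites
  PtaIX GATCA/0: at [5, 38, 59, 88, 118] ⇒ [5, 38, 59, 88, 118]
  TgoII TTGT/1: at [50, 53, 94, 106] ⇒ [51, 54, 95, 107]
  MvoVI CGACGA/5: at [10, 27, 34] ⇒ [15, 32, 39]

Pooled cuts: [5, 15, 32, 38, 39, 45, 51, 54, 59, 66, 88, 95, 98, 107, 118, 123, 128]

Fragments:
  [0,5): 5 bp
  [5,15): 10 bp
  [15,32): 17 bp
  [32,38): 6 bp
  [38,39): 1 bp
  [39,45): 6 bp
  [45,51): 6 bp
  [51,54): 3 bp
  [54,59): 5 bp
  [59,66): 7 bp
  [66,88): 22 bp
  [88,95): 7 bp
  [95,98): 3 bp
  [98,107): 9 bp
  [107,118): 11 bp
  [118,123): 5 bp
  [123,128): 5 bp
  [128,137): 9 bp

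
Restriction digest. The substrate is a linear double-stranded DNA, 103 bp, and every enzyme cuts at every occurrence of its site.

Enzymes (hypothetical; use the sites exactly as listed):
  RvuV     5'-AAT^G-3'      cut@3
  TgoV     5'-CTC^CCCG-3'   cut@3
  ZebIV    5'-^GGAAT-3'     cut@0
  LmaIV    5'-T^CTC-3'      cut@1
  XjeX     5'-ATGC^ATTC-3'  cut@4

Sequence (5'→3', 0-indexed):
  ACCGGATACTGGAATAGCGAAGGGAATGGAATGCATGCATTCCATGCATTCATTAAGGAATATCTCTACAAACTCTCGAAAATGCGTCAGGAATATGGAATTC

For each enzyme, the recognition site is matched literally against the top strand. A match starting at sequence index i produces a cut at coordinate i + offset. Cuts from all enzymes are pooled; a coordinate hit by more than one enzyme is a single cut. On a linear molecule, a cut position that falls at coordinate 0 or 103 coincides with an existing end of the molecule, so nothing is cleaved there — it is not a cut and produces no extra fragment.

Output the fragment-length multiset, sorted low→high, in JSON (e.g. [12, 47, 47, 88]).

Site scan:
  RvuV (AATG, off=3): starts [24, 29, 80] → cuts [27, 32, 83]
  TgoV (CTCCCCG, off=3): no sites
  ZebIV (GGAAT, off=0): starts [10, 22, 27, 56, 89, 96] → cuts [10, 22, 27, 56, 89, 96]
  LmaIV (TCTC, off=1): starts [62, 73] → cuts [63, 74]
  XjeX (ATGCATTC, off=4): starts [34, 43] → cuts [38, 47]

Pooled cuts: [10, 22, 27, 32, 38, 47, 56, 63, 74, 83, 89, 96]

Fragments:
  [0,10): 10 bp
  [10,22): 12 bp
  [22,27): 5 bp
  [27,32): 5 bp
  [32,38): 6 bp
  [38,47): 9 bp
  [47,56): 9 bp
  [56,63): 7 bp
  [63,74): 11 bp
  [74,83): 9 bp
  [83,89): 6 bp
  [89,96): 7 bp
  [96,103): 7 bp

[5,5,6,6,7,7,7,9,9,9,10,11,12]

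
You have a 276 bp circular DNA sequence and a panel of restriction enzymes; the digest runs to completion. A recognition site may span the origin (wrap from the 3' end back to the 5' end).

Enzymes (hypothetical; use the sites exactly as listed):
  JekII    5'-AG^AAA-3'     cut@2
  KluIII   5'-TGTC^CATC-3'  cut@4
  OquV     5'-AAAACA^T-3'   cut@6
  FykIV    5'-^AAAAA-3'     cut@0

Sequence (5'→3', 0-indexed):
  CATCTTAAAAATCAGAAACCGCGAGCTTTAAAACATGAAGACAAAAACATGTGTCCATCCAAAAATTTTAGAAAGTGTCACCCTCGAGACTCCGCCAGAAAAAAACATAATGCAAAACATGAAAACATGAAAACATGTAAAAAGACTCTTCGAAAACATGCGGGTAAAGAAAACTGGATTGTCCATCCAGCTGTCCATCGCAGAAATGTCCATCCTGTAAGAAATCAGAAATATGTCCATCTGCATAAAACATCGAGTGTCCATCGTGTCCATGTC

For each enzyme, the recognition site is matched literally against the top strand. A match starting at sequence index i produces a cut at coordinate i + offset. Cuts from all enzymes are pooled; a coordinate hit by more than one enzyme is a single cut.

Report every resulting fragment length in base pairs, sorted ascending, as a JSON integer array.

Site scan:
  JekII (AGAAA, off=2): starts [13, 69, 96, 167, 201, 219, 226] → cuts [15, 71, 98, 169, 203, 221, 228]
  KluIII (TGTCCATC, off=4): starts [51, 179, 191, 206, 233, 257, 272] → cuts [0, 55, 183, 195, 210, 237, 261]
  OquV (AAAACAT, off=6): starts [29, 43, 101, 113, 121, 129, 152, 246] → cuts [35, 49, 107, 119, 127, 135, 158, 252]
  FykIV (AAAAA, off=0): starts [6, 42, 60, 98, 99, 100, 138] → cuts [6, 42, 60, 98, 99, 100, 138]

All cut coordinates (distinct, sorted): [0, 6, 15, 35, 42, 49, 55, 60, 71, 98, 99, 100, 107, 119, 127, 135, 138, 158, 169, 183, 195, 203, 210, 221, 228, 237, 252, 261]

Fragments:
  0→6: 6 bp
  6→15: 9 bp
  15→35: 20 bp
  35→42: 7 bp
  42→49: 7 bp
  49→55: 6 bp
  55→60: 5 bp
  60→71: 11 bp
  71→98: 27 bp
  98→99: 1 bp
  99→100: 1 bp
  100→107: 7 bp
  107→119: 12 bp
  119→127: 8 bp
  127→135: 8 bp
  135→138: 3 bp
  138→158: 20 bp
  158→169: 11 bp
  169→183: 14 bp
  183→195: 12 bp
  195→203: 8 bp
  203→210: 7 bp
  210→221: 11 bp
  221→228: 7 bp
  228→237: 9 bp
  237→252: 15 bp
  252→261: 9 bp
  261→0 (wrap): 276-261+0 = 15 bp

[1,1,3,5,6,6,7,7,7,7,7,8,8,8,9,9,9,11,11,11,12,12,14,15,15,20,20,27]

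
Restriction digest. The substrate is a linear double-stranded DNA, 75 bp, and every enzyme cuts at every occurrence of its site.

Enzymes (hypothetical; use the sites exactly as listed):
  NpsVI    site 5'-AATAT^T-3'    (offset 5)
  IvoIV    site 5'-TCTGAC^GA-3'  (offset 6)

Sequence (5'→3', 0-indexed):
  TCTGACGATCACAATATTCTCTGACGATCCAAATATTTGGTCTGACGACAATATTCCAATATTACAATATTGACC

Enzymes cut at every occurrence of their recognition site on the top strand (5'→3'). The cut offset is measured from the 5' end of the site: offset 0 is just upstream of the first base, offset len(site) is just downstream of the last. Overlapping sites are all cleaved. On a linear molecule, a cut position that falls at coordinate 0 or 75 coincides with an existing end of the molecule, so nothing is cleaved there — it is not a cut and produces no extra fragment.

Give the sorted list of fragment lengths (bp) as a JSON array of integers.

[5,6,8,8,8,8,10,11,11]

Scan for sites:
  NpsVI (AATATT, off=5): starts [12, 31, 49, 57, 65] → cuts [17, 36, 54, 62, 70]
  IvoIV (TCTGACGA, off=6): starts [0, 19, 40] → cuts [6, 25, 46]

Pooled cuts: [6, 17, 25, 36, 46, 54, 62, 70]

Fragment lengths:
  [0,6): 6 bp
  [6,17): 11 bp
  [17,25): 8 bp
  [25,36): 11 bp
  [36,46): 10 bp
  [46,54): 8 bp
  [54,62): 8 bp
  [62,70): 8 bp
  [70,75): 5 bp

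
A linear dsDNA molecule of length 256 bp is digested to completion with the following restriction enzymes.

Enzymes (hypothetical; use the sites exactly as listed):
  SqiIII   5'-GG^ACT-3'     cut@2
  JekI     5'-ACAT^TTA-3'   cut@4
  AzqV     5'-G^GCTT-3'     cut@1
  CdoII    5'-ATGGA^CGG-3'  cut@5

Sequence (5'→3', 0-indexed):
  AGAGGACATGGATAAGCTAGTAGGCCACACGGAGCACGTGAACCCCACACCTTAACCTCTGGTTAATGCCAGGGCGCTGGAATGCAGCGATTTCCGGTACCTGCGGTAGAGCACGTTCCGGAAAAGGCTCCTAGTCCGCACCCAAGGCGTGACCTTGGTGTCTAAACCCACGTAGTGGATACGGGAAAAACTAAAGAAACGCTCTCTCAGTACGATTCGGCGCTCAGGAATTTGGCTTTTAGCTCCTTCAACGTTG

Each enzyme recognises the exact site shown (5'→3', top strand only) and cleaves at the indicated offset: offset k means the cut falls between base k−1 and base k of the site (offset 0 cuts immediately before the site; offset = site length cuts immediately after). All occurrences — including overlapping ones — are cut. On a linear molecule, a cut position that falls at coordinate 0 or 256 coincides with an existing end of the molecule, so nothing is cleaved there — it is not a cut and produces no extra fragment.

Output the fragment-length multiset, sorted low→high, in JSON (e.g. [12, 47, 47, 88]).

Site scan:
  SqiIII (GGACT, off=2): no sites
  JekI (ACATTTA, off=4): no sites
  AzqV GGCTT/1: at [233] ⇒ [234]
  CdoII (ATGGACGG, off=5): no sites

All cut coordinates (distinct, sorted): [234]

Fragment lengths:
  [0,234): 234 bp
  [234,256): 22 bp

[22,234]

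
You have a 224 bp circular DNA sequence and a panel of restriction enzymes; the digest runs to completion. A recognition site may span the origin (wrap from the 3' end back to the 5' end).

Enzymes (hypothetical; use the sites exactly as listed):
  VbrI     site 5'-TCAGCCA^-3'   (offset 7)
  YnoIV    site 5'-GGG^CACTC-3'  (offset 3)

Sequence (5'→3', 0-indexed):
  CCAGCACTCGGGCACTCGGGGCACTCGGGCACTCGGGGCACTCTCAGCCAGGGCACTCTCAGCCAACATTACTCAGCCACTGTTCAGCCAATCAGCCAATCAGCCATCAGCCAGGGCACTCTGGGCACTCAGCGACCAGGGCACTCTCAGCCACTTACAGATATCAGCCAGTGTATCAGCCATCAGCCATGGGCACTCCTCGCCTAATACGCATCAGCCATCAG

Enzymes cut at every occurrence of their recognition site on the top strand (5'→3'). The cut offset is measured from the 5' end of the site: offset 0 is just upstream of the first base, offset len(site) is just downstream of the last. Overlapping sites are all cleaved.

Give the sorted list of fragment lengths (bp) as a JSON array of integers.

[3,3,4,7,7,7,8,8,8,9,9,9,9,11,12,12,12,12,14,16,17,27]

Site scan:
  VbrI TCAGCCA/7: at [43, 58, 72, 83, 91, 99, 106, 146, 163, 175, 182, 213, 220] ⇒ [3, 50, 65, 79, 90, 98, 106, 113, 153, 170, 182, 189, 220]
  YnoIV GGGCACTC/3: at [9, 18, 26, 35, 50, 113, 122, 138, 190] ⇒ [12, 21, 29, 38, 53, 116, 125, 141, 193]

All cut coordinates (distinct, sorted): [3, 12, 21, 29, 38, 50, 53, 65, 79, 90, 98, 106, 113, 116, 125, 141, 153, 170, 182, 189, 193, 220]

Fragments:
  3→12: 9 bp
  12→21: 9 bp
  21→29: 8 bp
  29→38: 9 bp
  38→50: 12 bp
  50→53: 3 bp
  53→65: 12 bp
  65→79: 14 bp
  79→90: 11 bp
  90→98: 8 bp
  98→106: 8 bp
  106→113: 7 bp
  113→116: 3 bp
  116→125: 9 bp
  125→141: 16 bp
  141→153: 12 bp
  153→170: 17 bp
  170→182: 12 bp
  182→189: 7 bp
  189→193: 4 bp
  193→220: 27 bp
  220→3 (wrap): 224-220+3 = 7 bp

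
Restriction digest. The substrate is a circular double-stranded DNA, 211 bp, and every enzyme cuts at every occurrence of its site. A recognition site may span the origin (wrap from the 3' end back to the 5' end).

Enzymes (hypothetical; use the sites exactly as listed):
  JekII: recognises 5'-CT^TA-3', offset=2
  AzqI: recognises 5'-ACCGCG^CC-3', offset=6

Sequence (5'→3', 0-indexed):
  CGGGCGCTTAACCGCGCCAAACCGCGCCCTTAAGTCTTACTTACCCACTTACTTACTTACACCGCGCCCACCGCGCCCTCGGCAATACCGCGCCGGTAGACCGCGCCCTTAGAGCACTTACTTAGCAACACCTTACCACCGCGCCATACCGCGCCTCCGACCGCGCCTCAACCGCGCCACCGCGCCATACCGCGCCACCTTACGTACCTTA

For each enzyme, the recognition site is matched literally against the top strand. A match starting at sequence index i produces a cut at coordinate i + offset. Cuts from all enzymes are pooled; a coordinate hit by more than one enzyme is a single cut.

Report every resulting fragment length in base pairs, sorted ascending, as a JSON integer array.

Site scan:
  JekII CTTA/2: at [6, 28, 35, 39, 47, 51, 55, 107, 116, 120, 131, 198, 207] ⇒ [8, 30, 37, 41, 49, 53, 57, 109, 118, 122, 133, 200, 209]
  AzqI ACCGCGCC/6: at [10, 20, 60, 69, 86, 99, 137, 147, 159, 170, 178, 188] ⇒ [16, 26, 66, 75, 92, 105, 143, 153, 165, 176, 184, 194]

All cut coordinates (distinct, sorted): [8, 16, 26, 30, 37, 41, 49, 53, 57, 66, 75, 92, 105, 109, 118, 122, 133, 143, 153, 165, 176, 184, 194, 200, 209]

Fragment lengths:
  8→16: 8 bp
  16→26: 10 bp
  26→30: 4 bp
  30→37: 7 bp
  37→41: 4 bp
  41→49: 8 bp
  49→53: 4 bp
  53→57: 4 bp
  57→66: 9 bp
  66→75: 9 bp
  75→92: 17 bp
  92→105: 13 bp
  105→109: 4 bp
  109→118: 9 bp
  118→122: 4 bp
  122→133: 11 bp
  133→143: 10 bp
  143→153: 10 bp
  153→165: 12 bp
  165→176: 11 bp
  176→184: 8 bp
  184→194: 10 bp
  194→200: 6 bp
  200→209: 9 bp
  209→8 (wrap): 211-209+8 = 10 bp

[4,4,4,4,4,4,6,7,8,8,8,9,9,9,9,10,10,10,10,10,11,11,12,13,17]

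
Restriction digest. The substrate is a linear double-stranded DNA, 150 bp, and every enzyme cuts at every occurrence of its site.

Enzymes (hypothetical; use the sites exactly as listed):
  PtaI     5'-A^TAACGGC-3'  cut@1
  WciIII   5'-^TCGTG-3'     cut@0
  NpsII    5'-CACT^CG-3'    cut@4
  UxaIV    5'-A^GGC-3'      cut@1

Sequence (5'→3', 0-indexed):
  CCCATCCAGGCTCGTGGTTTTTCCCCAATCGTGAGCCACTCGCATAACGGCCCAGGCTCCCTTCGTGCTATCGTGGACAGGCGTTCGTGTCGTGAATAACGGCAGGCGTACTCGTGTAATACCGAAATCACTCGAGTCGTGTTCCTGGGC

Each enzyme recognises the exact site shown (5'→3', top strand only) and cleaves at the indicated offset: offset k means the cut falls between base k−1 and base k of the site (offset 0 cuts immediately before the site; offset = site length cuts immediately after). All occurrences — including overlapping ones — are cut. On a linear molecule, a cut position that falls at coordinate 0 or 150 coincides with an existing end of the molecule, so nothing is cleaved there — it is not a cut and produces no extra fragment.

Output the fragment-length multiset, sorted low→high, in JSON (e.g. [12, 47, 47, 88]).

Per-enzyme occurrences:
  PtaI ATAACGGC/1: at [43, 95] ⇒ [44, 96]
  WciIII TCGTG/0: at [11, 28, 62, 70, 84, 89, 111, 136] ⇒ [11, 28, 62, 70, 84, 89, 111, 136]
  NpsII CACTCG/4: at [36, 128] ⇒ [40, 132]
  UxaIV AGGC/1: at [7, 53, 78, 103] ⇒ [8, 54, 79, 104]

Pooled cuts: [8, 11, 28, 40, 44, 54, 62, 70, 79, 84, 89, 96, 104, 111, 132, 136]

Fragment lengths:
  [0,8): 8 bp
  [8,11): 3 bp
  [11,28): 17 bp
  [28,40): 12 bp
  [40,44): 4 bp
  [44,54): 10 bp
  [54,62): 8 bp
  [62,70): 8 bp
  [70,79): 9 bp
  [79,84): 5 bp
  [84,89): 5 bp
  [89,96): 7 bp
  [96,104): 8 bp
  [104,111): 7 bp
  [111,132): 21 bp
  [132,136): 4 bp
  [136,150): 14 bp

[3,4,4,5,5,7,7,8,8,8,8,9,10,12,14,17,21]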